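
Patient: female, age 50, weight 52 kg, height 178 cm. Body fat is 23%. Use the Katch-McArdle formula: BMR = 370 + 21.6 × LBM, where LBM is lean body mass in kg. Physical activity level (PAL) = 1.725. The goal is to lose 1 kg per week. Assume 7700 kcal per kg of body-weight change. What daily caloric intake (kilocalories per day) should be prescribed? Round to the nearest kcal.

1030 kilocalories per day

LBM = 52 × (1 − 0.23) = 40.04 kg. Katch-McArdle: BMR = 370 + 21.6 × 40.04 = 1234.864 kcal/day.
TEE = 1234.864 × 1.725 = 2130.1404 kcal/day.
Required daily deficit = 1 × 7700 ÷ 7 = 1100 kcal/day.
Target intake = 2130.1404 − 1100 = 1030.1404 kcal/day.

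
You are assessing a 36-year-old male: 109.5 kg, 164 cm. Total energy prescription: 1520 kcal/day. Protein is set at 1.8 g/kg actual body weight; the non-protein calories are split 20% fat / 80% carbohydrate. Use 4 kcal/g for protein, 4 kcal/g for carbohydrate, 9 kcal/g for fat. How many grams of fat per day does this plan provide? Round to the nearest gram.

Protein = 1.8 × 109.5 = 197.1 g → 197.1 × 4 = 788.4 kcal.
Non-protein calories = 1520 − 788.4 = 731.6 kcal.
Fat: 20% × 731.6 = 146.32 kcal; carbohydrate: 585.28 kcal.
Fat: 146.32 kcal ÷ 9 kcal/g = 16.2578 g.

16 g/day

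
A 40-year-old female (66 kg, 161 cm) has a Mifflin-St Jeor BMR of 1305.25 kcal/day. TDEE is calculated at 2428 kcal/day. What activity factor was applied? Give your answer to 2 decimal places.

Activity factor = TEE ÷ BMR = 2428 ÷ 1305.25 = 1.86.

1.86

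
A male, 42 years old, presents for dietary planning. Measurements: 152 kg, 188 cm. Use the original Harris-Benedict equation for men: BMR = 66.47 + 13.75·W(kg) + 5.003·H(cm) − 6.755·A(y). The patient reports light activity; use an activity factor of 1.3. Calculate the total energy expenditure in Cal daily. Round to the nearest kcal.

3657 Cal daily

Harris-Benedict: BMR = 66.47 + 13.75(152) + 5.003(188) − 6.755(42) = 2813.324 kcal/day.
TEE = BMR × activity factor = 2813.324 × 1.3 = 3657.3212 kcal/day.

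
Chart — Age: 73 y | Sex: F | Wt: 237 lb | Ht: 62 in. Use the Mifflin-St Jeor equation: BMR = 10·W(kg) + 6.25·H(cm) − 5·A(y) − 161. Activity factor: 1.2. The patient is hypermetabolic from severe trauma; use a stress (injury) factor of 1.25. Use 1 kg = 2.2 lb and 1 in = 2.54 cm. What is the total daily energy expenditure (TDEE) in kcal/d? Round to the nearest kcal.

Convert to metric: weight = 237 ÷ 2.2 = 107.7273 kg; height = 62 × 2.54 = 157.48 cm.
Mifflin-St Jeor (female): BMR = 10(107.7273) + 6.25(157.48) − 5(73) − 161 = 1077.2727 + 984.25 − 365 − 161 = 1535.5227 kcal/day.
TEE = BMR × activity factor = 1535.5227 × 1.2 = 1842.6273 kcal/day.
Apply stress factor: 1842.6273 × 1.25 = 2303.2841 kcal/day.

2303 kcal/d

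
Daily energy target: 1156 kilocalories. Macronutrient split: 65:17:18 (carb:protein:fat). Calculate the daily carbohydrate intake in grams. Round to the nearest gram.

188 g/day

Carbohydrate energy = 65% × 1156 = 751.4 kcal.
At 4 kcal/g: 751.4 ÷ 4 = 187.85 g.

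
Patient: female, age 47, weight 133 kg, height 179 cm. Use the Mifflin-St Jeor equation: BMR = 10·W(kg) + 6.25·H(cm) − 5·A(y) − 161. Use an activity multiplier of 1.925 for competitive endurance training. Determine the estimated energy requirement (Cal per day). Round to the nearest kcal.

3952 Cal per day

Mifflin-St Jeor (female): BMR = 10(133) + 6.25(179) − 5(47) − 161 = 1330 + 1118.75 − 235 − 161 = 2052.75 kcal/day.
TEE = BMR × activity factor = 2052.75 × 1.925 = 3951.5438 kcal/day.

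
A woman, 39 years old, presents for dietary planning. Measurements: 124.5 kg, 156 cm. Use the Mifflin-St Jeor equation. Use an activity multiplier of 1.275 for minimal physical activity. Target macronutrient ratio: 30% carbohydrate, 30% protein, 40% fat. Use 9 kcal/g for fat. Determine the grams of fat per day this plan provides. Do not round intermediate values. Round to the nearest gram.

106 g/day

Mifflin-St Jeor (female): BMR = 10(124.5) + 6.25(156) − 5(39) − 161 = 1245 + 975 − 195 − 161 = 1864 kcal/day.
TEE = 1864 × 1.275 = 2376.6 kcal/day.
Fat energy = 40% × 2376.6 = 950.64 kcal.
Fat = 950.64 ÷ 9 kcal/g = 105.6267 g.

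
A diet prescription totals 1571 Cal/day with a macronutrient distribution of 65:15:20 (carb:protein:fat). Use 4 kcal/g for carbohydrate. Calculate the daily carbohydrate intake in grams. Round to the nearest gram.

255 g/day

Carbohydrate energy = 65% × 1571 = 1021.15 kcal.
At 4 kcal/g: 1021.15 ÷ 4 = 255.2875 g.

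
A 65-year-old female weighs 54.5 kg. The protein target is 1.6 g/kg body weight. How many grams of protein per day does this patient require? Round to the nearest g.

87 g/day

Protein = 1.6 g/kg × 54.5 kg = 87.2 g/day.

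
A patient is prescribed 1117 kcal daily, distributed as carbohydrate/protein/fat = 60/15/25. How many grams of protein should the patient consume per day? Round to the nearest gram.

Protein energy = 15% × 1117 = 167.55 kcal.
At 4 kcal/g: 167.55 ÷ 4 = 41.8875 g.

42 g/day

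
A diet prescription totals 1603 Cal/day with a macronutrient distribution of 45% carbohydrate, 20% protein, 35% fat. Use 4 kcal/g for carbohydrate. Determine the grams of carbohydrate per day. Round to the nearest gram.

Carbohydrate energy = 45% × 1603 = 721.35 kcal.
At 4 kcal/g: 721.35 ÷ 4 = 180.3375 g.

180 g/day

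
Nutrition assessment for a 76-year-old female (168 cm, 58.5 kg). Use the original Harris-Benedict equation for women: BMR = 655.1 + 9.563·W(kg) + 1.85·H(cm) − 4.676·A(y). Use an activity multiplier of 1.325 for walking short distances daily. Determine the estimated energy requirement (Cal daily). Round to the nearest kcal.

Harris-Benedict: BMR = 655.1 + 9.563(58.5) + 1.85(168) − 4.676(76) = 1169.9595 kcal/day.
TEE = BMR × activity factor = 1169.9595 × 1.325 = 1550.1963 kcal/day.

1550 Cal daily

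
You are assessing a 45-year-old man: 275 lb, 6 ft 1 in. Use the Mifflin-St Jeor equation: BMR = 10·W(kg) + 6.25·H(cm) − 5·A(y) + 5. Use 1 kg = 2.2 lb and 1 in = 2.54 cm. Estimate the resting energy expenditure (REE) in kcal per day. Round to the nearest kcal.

2189 kcal per day

Convert to metric: weight = 275 ÷ 2.2 = 125 kg; height = (6×12 + 1) × 2.54 = 73 × 2.54 = 185.42 cm.
Mifflin-St Jeor (male): BMR = 10(125) + 6.25(185.42) − 5(45) + 5 = 1250 + 1158.875 − 225 + 5 = 2188.875 kcal/day.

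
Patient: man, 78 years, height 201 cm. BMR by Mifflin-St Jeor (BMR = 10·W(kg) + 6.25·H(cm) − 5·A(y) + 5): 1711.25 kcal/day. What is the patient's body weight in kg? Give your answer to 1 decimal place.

84.0 kg

1711.25 = 10·W + 6.25(201) − 5(78) + 5
10·W = 1711.25 − 871.25 = 840, so W = 84 kg.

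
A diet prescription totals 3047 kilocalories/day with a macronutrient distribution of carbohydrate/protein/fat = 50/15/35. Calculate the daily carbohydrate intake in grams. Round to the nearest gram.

Carbohydrate energy = 50% × 3047 = 1523.5 kcal.
At 4 kcal/g: 1523.5 ÷ 4 = 380.875 g.

381 g/day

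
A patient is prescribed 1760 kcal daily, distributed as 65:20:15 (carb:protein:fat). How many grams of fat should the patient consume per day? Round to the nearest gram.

29 g/day

Fat energy = 15% × 1760 = 264 kcal.
At 9 kcal/g: 264 ÷ 9 = 29.3333 g.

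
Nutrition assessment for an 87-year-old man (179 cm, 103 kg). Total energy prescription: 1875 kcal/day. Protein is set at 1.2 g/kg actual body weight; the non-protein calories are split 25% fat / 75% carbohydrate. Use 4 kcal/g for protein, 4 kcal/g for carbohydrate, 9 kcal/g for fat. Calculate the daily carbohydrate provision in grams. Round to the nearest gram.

Protein = 1.2 × 103 = 123.6 g → 123.6 × 4 = 494.4 kcal.
Non-protein calories = 1875 − 494.4 = 1380.6 kcal.
Fat: 25% × 1380.6 = 345.15 kcal; carbohydrate: 1035.45 kcal.
Carbohydrate: 1035.45 kcal ÷ 4 kcal/g = 258.8625 g.

259 g/day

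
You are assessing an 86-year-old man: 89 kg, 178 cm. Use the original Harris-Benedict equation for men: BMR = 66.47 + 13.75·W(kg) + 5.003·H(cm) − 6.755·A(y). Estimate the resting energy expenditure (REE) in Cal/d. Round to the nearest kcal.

1600 Cal/d

Harris-Benedict: BMR = 66.47 + 13.75(89) + 5.003(178) − 6.755(86) = 1599.824 kcal/day.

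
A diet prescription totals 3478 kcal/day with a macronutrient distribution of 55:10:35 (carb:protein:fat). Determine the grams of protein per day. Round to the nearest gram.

87 g/day

Protein energy = 10% × 3478 = 347.8 kcal.
At 4 kcal/g: 347.8 ÷ 4 = 86.95 g.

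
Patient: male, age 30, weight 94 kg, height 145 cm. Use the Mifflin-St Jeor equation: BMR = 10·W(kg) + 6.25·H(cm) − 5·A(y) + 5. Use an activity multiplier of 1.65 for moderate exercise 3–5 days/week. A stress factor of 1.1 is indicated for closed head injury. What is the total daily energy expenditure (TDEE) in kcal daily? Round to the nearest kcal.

3088 kcal daily

Mifflin-St Jeor (male): BMR = 10(94) + 6.25(145) − 5(30) + 5 = 940 + 906.25 − 150 + 5 = 1701.25 kcal/day.
TEE = BMR × activity factor = 1701.25 × 1.65 = 2807.0625 kcal/day.
Apply stress factor: 2807.0625 × 1.1 = 3087.7688 kcal/day.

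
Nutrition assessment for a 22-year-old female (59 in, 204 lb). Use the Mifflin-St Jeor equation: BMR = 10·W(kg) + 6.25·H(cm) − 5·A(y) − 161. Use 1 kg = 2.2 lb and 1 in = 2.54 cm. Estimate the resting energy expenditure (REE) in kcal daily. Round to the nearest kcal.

Convert to metric: weight = 204 ÷ 2.2 = 92.7273 kg; height = 59 × 2.54 = 149.86 cm.
Mifflin-St Jeor (female): BMR = 10(92.7273) + 6.25(149.86) − 5(22) − 161 = 927.2727 + 936.625 − 110 − 161 = 1592.8977 kcal/day.

1593 kcal daily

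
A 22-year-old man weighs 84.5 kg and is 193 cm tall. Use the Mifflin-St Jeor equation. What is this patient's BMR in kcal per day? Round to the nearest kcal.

Mifflin-St Jeor (male): BMR = 10(84.5) + 6.25(193) − 5(22) + 5 = 845 + 1206.25 − 110 + 5 = 1946.25 kcal/day.

1946 kcal per day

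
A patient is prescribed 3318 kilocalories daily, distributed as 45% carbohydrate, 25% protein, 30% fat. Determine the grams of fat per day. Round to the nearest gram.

111 g/day

Fat energy = 30% × 3318 = 995.4 kcal.
At 9 kcal/g: 995.4 ÷ 9 = 110.6 g.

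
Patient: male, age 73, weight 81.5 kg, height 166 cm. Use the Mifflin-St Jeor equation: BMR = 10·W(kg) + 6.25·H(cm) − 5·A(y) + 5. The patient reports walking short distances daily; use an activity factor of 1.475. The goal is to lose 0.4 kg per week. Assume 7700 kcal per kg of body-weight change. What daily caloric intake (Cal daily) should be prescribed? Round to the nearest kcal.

1761 Cal daily

Mifflin-St Jeor (male): BMR = 10(81.5) + 6.25(166) − 5(73) + 5 = 815 + 1037.5 − 365 + 5 = 1492.5 kcal/day.
TEE = 1492.5 × 1.475 = 2201.4375 kcal/day.
Required daily deficit = 0.4 × 7700 ÷ 7 = 440 kcal/day.
Target intake = 2201.4375 − 440 = 1761.4375 kcal/day.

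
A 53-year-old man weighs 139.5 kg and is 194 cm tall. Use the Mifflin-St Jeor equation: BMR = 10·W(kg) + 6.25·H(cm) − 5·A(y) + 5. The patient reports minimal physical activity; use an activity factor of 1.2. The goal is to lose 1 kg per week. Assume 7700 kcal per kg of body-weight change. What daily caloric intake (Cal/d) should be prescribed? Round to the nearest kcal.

Mifflin-St Jeor (male): BMR = 10(139.5) + 6.25(194) − 5(53) + 5 = 1395 + 1212.5 − 265 + 5 = 2347.5 kcal/day.
TEE = 2347.5 × 1.2 = 2817 kcal/day.
Required daily deficit = 1 × 7700 ÷ 7 = 1100 kcal/day.
Target intake = 2817 − 1100 = 1717 kcal/day.

1717 Cal/d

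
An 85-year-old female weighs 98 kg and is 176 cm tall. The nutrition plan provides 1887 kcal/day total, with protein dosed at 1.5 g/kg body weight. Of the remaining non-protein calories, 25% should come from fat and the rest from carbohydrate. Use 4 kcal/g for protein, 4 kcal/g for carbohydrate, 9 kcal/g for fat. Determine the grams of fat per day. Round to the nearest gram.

36 g/day

Protein = 1.5 × 98 = 147 g → 147 × 4 = 588 kcal.
Non-protein calories = 1887 − 588 = 1299 kcal.
Fat: 25% × 1299 = 324.75 kcal; carbohydrate: 974.25 kcal.
Fat: 324.75 kcal ÷ 9 kcal/g = 36.0833 g.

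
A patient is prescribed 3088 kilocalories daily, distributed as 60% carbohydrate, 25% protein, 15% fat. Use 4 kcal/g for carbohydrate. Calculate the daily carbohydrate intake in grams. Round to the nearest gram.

Carbohydrate energy = 60% × 3088 = 1852.8 kcal.
At 4 kcal/g: 1852.8 ÷ 4 = 463.2 g.

463 g/day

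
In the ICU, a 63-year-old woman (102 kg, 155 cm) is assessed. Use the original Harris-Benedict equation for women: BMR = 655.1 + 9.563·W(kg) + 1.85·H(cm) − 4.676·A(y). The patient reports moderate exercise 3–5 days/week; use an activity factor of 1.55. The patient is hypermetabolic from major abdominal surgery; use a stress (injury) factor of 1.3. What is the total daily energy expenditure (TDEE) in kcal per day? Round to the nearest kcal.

3270 kcal per day

Harris-Benedict: BMR = 655.1 + 9.563(102) + 1.85(155) − 4.676(63) = 1622.688 kcal/day.
TEE = BMR × activity factor = 1622.688 × 1.55 = 2515.1664 kcal/day.
Apply stress factor: 2515.1664 × 1.3 = 3269.7163 kcal/day.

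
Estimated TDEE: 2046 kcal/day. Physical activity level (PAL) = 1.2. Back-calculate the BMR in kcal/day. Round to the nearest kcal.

1705 kcal/day

BMR = TEE ÷ activity factor = 2046 ÷ 1.2 = 1705 kcal/day.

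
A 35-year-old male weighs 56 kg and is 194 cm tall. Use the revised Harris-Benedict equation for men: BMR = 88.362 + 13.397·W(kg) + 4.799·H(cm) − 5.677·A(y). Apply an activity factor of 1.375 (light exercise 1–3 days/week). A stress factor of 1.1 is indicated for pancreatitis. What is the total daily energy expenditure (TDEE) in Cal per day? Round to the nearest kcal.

2376 Cal per day

Harris-Benedict: BMR = 88.362 + 13.397(56) + 4.799(194) − 5.677(35) = 1570.905 kcal/day.
TEE = BMR × activity factor = 1570.905 × 1.375 = 2159.9944 kcal/day.
Apply stress factor: 2159.9944 × 1.1 = 2375.9938 kcal/day.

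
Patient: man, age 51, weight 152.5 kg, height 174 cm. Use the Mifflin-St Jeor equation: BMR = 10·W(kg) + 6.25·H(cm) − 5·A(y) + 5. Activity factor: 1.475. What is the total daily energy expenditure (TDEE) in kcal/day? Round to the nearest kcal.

Mifflin-St Jeor (male): BMR = 10(152.5) + 6.25(174) − 5(51) + 5 = 1525 + 1087.5 − 255 + 5 = 2362.5 kcal/day.
TEE = BMR × activity factor = 2362.5 × 1.475 = 3484.6875 kcal/day.

3485 kcal/day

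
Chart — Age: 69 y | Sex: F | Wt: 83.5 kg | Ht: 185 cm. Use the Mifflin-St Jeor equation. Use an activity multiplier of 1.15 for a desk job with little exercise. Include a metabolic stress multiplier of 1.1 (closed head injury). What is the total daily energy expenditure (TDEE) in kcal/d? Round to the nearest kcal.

1879 kcal/d

Mifflin-St Jeor (female): BMR = 10(83.5) + 6.25(185) − 5(69) − 161 = 835 + 1156.25 − 345 − 161 = 1485.25 kcal/day.
TEE = BMR × activity factor = 1485.25 × 1.15 = 1708.0375 kcal/day.
Apply stress factor: 1708.0375 × 1.1 = 1878.8413 kcal/day.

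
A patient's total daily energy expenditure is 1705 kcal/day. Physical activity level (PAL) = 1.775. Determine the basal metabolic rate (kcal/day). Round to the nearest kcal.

961 kcal/day

BMR = TEE ÷ activity factor = 1705 ÷ 1.775 = 960.5634 kcal/day.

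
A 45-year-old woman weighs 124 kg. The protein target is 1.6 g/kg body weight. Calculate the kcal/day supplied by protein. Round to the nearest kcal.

794 kcal/day

Protein = 1.6 g/kg × 124 kg = 198.4 g/day.
Protein energy = 198.4 g × 4 kcal/g = 793.6 kcal/day.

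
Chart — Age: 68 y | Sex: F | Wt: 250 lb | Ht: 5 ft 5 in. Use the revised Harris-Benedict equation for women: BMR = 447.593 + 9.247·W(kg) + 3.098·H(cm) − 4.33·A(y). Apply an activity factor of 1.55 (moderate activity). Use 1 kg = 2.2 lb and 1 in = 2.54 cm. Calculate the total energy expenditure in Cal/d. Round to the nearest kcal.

2659 Cal/d

Convert to metric: weight = 250 ÷ 2.2 = 113.6364 kg; height = (5×12 + 5) × 2.54 = 65 × 2.54 = 165.1 cm.
Harris-Benedict: BMR = 447.593 + 9.247(113.6364) + 3.098(165.1) − 4.33(68) = 1715.4283 kcal/day.
TEE = BMR × activity factor = 1715.4283 × 1.55 = 2658.9138 kcal/day.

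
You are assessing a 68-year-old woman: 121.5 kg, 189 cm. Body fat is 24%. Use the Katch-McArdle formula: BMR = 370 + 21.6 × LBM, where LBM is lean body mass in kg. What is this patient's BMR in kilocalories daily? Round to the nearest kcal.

LBM = 121.5 × (1 − 0.24) = 92.34 kg. Katch-McArdle: BMR = 370 + 21.6 × 92.34 = 2364.544 kcal/day.

2365 kilocalories daily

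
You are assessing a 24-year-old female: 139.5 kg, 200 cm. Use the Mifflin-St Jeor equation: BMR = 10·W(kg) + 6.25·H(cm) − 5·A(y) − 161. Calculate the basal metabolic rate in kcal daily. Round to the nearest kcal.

2364 kcal daily

Mifflin-St Jeor (female): BMR = 10(139.5) + 6.25(200) − 5(24) − 161 = 1395 + 1250 − 120 − 161 = 2364 kcal/day.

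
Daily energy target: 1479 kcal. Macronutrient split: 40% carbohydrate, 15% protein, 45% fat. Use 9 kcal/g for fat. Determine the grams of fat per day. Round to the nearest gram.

74 g/day

Fat energy = 45% × 1479 = 665.55 kcal.
At 9 kcal/g: 665.55 ÷ 9 = 73.95 g.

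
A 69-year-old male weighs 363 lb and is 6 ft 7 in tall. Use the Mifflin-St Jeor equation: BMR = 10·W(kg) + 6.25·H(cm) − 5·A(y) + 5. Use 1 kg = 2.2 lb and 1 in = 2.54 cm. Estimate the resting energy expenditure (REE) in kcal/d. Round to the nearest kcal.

Convert to metric: weight = 363 ÷ 2.2 = 165 kg; height = (6×12 + 7) × 2.54 = 79 × 2.54 = 200.66 cm.
Mifflin-St Jeor (male): BMR = 10(165) + 6.25(200.66) − 5(69) + 5 = 1650 + 1254.125 − 345 + 5 = 2564.125 kcal/day.

2564 kcal/d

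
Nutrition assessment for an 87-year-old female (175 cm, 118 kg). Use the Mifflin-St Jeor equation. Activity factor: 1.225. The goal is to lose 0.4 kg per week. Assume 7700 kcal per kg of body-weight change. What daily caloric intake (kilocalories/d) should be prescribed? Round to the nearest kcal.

Mifflin-St Jeor (female): BMR = 10(118) + 6.25(175) − 5(87) − 161 = 1180 + 1093.75 − 435 − 161 = 1677.75 kcal/day.
TEE = 1677.75 × 1.225 = 2055.2438 kcal/day.
Required daily deficit = 0.4 × 7700 ÷ 7 = 440 kcal/day.
Target intake = 2055.2438 − 440 = 1615.2438 kcal/day.

1615 kilocalories/d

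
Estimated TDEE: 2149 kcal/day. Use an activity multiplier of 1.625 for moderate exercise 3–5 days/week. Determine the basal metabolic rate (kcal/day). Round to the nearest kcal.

BMR = TEE ÷ activity factor = 2149 ÷ 1.625 = 1322.4615 kcal/day.

1322 kcal/day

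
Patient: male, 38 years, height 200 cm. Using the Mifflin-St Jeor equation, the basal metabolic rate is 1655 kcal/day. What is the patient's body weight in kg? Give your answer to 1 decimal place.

59.0 kg

1655 = 10·W + 6.25(200) − 5(38) + 5
10·W = 1655 − 1065 = 590, so W = 59 kg.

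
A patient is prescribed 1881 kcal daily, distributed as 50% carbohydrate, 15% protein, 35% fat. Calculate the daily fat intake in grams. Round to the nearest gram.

73 g/day

Fat energy = 35% × 1881 = 658.35 kcal.
At 9 kcal/g: 658.35 ÷ 9 = 73.15 g.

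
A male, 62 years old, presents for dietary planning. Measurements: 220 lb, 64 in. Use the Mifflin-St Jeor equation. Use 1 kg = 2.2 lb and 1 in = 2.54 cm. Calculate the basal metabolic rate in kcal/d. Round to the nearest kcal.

Convert to metric: weight = 220 ÷ 2.2 = 100 kg; height = 64 × 2.54 = 162.56 cm.
Mifflin-St Jeor (male): BMR = 10(100) + 6.25(162.56) − 5(62) + 5 = 1000 + 1016 − 310 + 5 = 1711 kcal/day.

1711 kcal/d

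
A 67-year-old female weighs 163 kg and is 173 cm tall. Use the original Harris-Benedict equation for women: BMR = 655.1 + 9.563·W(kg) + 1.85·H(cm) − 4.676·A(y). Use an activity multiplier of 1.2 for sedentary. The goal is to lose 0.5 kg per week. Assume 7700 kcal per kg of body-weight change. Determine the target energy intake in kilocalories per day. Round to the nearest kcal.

Harris-Benedict: BMR = 655.1 + 9.563(163) + 1.85(173) − 4.676(67) = 2220.627 kcal/day.
TEE = 2220.627 × 1.2 = 2664.7524 kcal/day.
Required daily deficit = 0.5 × 7700 ÷ 7 = 550 kcal/day.
Target intake = 2664.7524 − 550 = 2114.7524 kcal/day.

2115 kilocalories per day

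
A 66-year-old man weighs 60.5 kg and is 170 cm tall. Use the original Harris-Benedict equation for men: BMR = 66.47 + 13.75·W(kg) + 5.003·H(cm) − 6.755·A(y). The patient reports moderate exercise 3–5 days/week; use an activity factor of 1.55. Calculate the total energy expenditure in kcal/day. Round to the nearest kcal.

Harris-Benedict: BMR = 66.47 + 13.75(60.5) + 5.003(170) − 6.755(66) = 1303.025 kcal/day.
TEE = BMR × activity factor = 1303.025 × 1.55 = 2019.6888 kcal/day.

2020 kcal/day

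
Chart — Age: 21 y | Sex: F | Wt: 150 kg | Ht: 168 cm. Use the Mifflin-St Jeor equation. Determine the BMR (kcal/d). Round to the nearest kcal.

2284 kcal/d

Mifflin-St Jeor (female): BMR = 10(150) + 6.25(168) − 5(21) − 161 = 1500 + 1050 − 105 − 161 = 2284 kcal/day.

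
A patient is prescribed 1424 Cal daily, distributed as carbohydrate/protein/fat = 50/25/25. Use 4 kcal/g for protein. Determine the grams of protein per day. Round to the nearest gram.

89 g/day

Protein energy = 25% × 1424 = 356 kcal.
At 4 kcal/g: 356 ÷ 4 = 89 g.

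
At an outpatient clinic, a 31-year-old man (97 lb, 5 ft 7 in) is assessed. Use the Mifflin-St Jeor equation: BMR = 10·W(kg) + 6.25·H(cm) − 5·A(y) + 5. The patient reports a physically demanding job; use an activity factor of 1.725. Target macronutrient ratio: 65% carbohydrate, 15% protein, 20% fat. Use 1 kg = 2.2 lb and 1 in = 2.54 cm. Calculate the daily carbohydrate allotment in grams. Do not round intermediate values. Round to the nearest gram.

380 g/day

Convert to metric: weight = 97 ÷ 2.2 = 44.0909 kg; height = (5×12 + 7) × 2.54 = 67 × 2.54 = 170.18 cm.
Mifflin-St Jeor (male): BMR = 10(44.0909) + 6.25(170.18) − 5(31) + 5 = 440.9091 + 1063.625 − 155 + 5 = 1354.5341 kcal/day.
TEE = 1354.5341 × 1.725 = 2336.5713 kcal/day.
Carbohydrate energy = 65% × 2336.5713 = 1518.7713 kcal.
Carbohydrate = 1518.7713 ÷ 4 kcal/g = 379.6928 g.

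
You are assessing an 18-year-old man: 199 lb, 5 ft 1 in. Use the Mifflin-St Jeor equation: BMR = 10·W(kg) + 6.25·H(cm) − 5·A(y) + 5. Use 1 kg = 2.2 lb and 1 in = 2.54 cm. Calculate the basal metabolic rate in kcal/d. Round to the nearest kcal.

Convert to metric: weight = 199 ÷ 2.2 = 90.4545 kg; height = (5×12 + 1) × 2.54 = 61 × 2.54 = 154.94 cm.
Mifflin-St Jeor (male): BMR = 10(90.4545) + 6.25(154.94) − 5(18) + 5 = 904.5455 + 968.375 − 90 + 5 = 1787.9205 kcal/day.

1788 kcal/d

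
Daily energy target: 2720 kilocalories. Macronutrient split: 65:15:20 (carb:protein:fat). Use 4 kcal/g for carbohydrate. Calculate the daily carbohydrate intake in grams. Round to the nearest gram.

Carbohydrate energy = 65% × 2720 = 1768 kcal.
At 4 kcal/g: 1768 ÷ 4 = 442 g.

442 g/day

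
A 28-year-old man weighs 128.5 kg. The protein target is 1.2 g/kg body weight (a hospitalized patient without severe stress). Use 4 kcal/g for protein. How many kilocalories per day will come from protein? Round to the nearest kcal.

617 kcal/day

Protein = 1.2 g/kg × 128.5 kg = 154.2 g/day.
Protein energy = 154.2 g × 4 kcal/g = 616.8 kcal/day.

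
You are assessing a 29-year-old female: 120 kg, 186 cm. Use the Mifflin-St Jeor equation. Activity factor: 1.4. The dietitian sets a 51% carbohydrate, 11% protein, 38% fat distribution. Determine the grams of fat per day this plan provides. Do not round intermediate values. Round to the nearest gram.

122 g/day

Mifflin-St Jeor (female): BMR = 10(120) + 6.25(186) − 5(29) − 161 = 1200 + 1162.5 − 145 − 161 = 2056.5 kcal/day.
TEE = 2056.5 × 1.4 = 2879.1 kcal/day.
Fat energy = 38% × 2879.1 = 1094.058 kcal.
Fat = 1094.058 ÷ 9 kcal/g = 121.562 g.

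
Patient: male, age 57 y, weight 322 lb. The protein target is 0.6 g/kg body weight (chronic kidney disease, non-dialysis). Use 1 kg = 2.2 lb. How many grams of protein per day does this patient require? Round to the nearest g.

Weight in kg = 322 ÷ 2.2 = 146.3636 kg.
Protein = 0.6 g/kg × 146.3636 kg = 87.8182 g/day.

88 g/day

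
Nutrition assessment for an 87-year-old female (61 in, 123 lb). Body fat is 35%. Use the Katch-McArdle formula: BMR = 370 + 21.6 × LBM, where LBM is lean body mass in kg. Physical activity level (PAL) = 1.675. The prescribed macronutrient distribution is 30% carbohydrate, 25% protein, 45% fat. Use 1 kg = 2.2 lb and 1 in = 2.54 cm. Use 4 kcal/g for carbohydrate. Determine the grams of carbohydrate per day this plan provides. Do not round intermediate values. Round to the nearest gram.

145 g/day

Convert to metric: weight = 123 ÷ 2.2 = 55.9091 kg; height = 61 × 2.54 = 154.94 cm.
LBM = 55.9091 × (1 − 0.35) = 36.3409 kg. Katch-McArdle: BMR = 370 + 21.6 × 36.3409 = 1154.9636 kcal/day.
TEE = 1154.9636 × 1.675 = 1934.5641 kcal/day.
Carbohydrate energy = 30% × 1934.5641 = 580.3692 kcal.
Carbohydrate = 580.3692 ÷ 4 kcal/g = 145.0923 g.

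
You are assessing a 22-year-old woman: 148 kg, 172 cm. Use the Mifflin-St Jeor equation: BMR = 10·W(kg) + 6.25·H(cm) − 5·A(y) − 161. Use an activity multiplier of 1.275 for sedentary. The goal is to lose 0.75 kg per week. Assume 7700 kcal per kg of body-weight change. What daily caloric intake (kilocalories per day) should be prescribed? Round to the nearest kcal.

2087 kilocalories per day

Mifflin-St Jeor (female): BMR = 10(148) + 6.25(172) − 5(22) − 161 = 1480 + 1075 − 110 − 161 = 2284 kcal/day.
TEE = 2284 × 1.275 = 2912.1 kcal/day.
Required daily deficit = 0.75 × 7700 ÷ 7 = 825 kcal/day.
Target intake = 2912.1 − 825 = 2087.1 kcal/day.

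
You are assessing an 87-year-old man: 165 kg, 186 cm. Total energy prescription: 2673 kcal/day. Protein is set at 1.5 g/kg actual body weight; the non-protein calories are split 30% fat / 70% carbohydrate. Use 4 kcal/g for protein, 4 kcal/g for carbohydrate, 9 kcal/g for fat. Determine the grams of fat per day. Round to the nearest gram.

Protein = 1.5 × 165 = 247.5 g → 247.5 × 4 = 990 kcal.
Non-protein calories = 2673 − 990 = 1683 kcal.
Fat: 30% × 1683 = 504.9 kcal; carbohydrate: 1178.1 kcal.
Fat: 504.9 kcal ÷ 9 kcal/g = 56.1 g.

56 g/day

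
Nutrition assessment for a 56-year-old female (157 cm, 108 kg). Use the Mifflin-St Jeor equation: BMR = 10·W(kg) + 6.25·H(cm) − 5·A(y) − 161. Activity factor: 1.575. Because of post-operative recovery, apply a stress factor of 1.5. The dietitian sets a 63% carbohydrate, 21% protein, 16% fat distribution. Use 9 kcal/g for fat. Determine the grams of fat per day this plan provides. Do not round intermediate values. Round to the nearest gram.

Mifflin-St Jeor (female): BMR = 10(108) + 6.25(157) − 5(56) − 161 = 1080 + 981.25 − 280 − 161 = 1620.25 kcal/day.
TEE = 1620.25 × 1.575 = 2551.8938 kcal/day.
With stress factor 1.5: 2551.8938 × 1.5 = 3827.8406 kcal/day.
Fat energy = 16% × 3827.8406 = 612.4545 kcal.
Fat = 612.4545 ÷ 9 kcal/g = 68.0505 g.

68 g/day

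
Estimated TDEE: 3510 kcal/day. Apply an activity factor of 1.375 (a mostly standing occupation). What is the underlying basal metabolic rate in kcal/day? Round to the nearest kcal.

BMR = TEE ÷ activity factor = 3510 ÷ 1.375 = 2552.7273 kcal/day.

2553 kcal/day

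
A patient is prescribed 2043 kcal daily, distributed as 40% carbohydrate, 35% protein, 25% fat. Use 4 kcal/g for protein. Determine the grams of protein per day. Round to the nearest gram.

Protein energy = 35% × 2043 = 715.05 kcal.
At 4 kcal/g: 715.05 ÷ 4 = 178.7625 g.

179 g/day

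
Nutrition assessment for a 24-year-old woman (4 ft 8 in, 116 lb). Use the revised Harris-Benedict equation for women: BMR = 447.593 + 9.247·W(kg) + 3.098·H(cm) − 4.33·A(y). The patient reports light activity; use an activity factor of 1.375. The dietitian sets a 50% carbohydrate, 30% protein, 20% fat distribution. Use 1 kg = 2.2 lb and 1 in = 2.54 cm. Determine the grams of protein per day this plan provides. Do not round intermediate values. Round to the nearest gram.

131 g/day

Convert to metric: weight = 116 ÷ 2.2 = 52.7273 kg; height = (4×12 + 8) × 2.54 = 56 × 2.54 = 142.24 cm.
Harris-Benedict: BMR = 447.593 + 9.247(52.7273) + 3.098(142.24) − 4.33(24) = 1271.9016 kcal/day.
TEE = 1271.9016 × 1.375 = 1748.8647 kcal/day.
Protein energy = 30% × 1748.8647 = 524.6594 kcal.
Protein = 524.6594 ÷ 4 kcal/g = 131.1649 g.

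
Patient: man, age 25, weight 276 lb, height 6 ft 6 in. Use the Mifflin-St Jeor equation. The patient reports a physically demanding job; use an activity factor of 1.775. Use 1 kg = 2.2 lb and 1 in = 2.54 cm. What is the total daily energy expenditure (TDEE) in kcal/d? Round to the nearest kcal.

Convert to metric: weight = 276 ÷ 2.2 = 125.4545 kg; height = (6×12 + 6) × 2.54 = 78 × 2.54 = 198.12 cm.
Mifflin-St Jeor (male): BMR = 10(125.4545) + 6.25(198.12) − 5(25) + 5 = 1254.5455 + 1238.25 − 125 + 5 = 2372.7955 kcal/day.
TEE = BMR × activity factor = 2372.7955 × 1.775 = 4211.7119 kcal/day.

4212 kcal/d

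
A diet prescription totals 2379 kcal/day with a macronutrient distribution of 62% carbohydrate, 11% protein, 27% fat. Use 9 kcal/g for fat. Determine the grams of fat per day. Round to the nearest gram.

Fat energy = 27% × 2379 = 642.33 kcal.
At 9 kcal/g: 642.33 ÷ 9 = 71.37 g.

71 g/day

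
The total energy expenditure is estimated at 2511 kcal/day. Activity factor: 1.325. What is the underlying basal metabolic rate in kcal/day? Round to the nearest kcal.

1895 kcal/day

BMR = TEE ÷ activity factor = 2511 ÷ 1.325 = 1895.0943 kcal/day.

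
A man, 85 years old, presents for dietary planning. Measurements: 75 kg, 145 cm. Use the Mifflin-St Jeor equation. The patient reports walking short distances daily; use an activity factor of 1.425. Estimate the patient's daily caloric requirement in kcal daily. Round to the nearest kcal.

1762 kcal daily

Mifflin-St Jeor (male): BMR = 10(75) + 6.25(145) − 5(85) + 5 = 750 + 906.25 − 425 + 5 = 1236.25 kcal/day.
TEE = BMR × activity factor = 1236.25 × 1.425 = 1761.6563 kcal/day.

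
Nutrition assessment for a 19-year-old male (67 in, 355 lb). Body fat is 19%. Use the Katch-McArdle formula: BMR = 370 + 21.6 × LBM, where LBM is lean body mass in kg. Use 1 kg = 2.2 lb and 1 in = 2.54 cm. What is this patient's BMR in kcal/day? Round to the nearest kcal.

Convert to metric: weight = 355 ÷ 2.2 = 161.3636 kg; height = 67 × 2.54 = 170.18 cm.
LBM = 161.3636 × (1 − 0.19) = 130.7045 kg. Katch-McArdle: BMR = 370 + 21.6 × 130.7045 = 3193.2182 kcal/day.

3193 kcal/day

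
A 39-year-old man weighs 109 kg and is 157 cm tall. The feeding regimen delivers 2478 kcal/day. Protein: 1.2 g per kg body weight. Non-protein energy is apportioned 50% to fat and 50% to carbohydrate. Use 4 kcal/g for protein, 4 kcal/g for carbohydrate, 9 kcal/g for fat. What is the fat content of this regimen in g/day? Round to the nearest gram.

Protein = 1.2 × 109 = 130.8 g → 130.8 × 4 = 523.2 kcal.
Non-protein calories = 2478 − 523.2 = 1954.8 kcal.
Fat: 50% × 1954.8 = 977.4 kcal; carbohydrate: 977.4 kcal.
Fat: 977.4 kcal ÷ 9 kcal/g = 108.6 g.

109 g/day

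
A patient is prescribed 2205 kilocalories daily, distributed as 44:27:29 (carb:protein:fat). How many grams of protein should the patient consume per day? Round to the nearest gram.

Protein energy = 27% × 2205 = 595.35 kcal.
At 4 kcal/g: 595.35 ÷ 4 = 148.8375 g.

149 g/day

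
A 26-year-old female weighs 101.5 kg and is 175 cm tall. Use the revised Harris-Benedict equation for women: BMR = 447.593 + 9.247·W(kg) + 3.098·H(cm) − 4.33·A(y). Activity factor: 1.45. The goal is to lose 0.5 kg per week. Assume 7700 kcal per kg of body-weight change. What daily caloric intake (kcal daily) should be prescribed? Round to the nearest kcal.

Harris-Benedict: BMR = 447.593 + 9.247(101.5) + 3.098(175) − 4.33(26) = 1815.7335 kcal/day.
TEE = 1815.7335 × 1.45 = 2632.8136 kcal/day.
Required daily deficit = 0.5 × 7700 ÷ 7 = 550 kcal/day.
Target intake = 2632.8136 − 550 = 2082.8136 kcal/day.

2083 kcal daily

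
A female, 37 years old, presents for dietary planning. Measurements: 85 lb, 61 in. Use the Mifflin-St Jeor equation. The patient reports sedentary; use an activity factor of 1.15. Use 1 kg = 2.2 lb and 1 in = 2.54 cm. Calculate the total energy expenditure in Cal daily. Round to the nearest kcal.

1160 Cal daily

Convert to metric: weight = 85 ÷ 2.2 = 38.6364 kg; height = 61 × 2.54 = 154.94 cm.
Mifflin-St Jeor (female): BMR = 10(38.6364) + 6.25(154.94) − 5(37) − 161 = 386.3636 + 968.375 − 185 − 161 = 1008.7386 kcal/day.
TEE = BMR × activity factor = 1008.7386 × 1.15 = 1160.0494 kcal/day.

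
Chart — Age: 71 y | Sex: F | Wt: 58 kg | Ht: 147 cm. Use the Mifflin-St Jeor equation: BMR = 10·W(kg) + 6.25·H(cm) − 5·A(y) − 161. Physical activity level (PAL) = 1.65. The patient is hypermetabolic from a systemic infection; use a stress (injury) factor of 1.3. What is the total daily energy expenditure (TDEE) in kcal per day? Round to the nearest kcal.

2108 kcal per day

Mifflin-St Jeor (female): BMR = 10(58) + 6.25(147) − 5(71) − 161 = 580 + 918.75 − 355 − 161 = 982.75 kcal/day.
TEE = BMR × activity factor = 982.75 × 1.65 = 1621.5375 kcal/day.
Apply stress factor: 1621.5375 × 1.3 = 2107.9988 kcal/day.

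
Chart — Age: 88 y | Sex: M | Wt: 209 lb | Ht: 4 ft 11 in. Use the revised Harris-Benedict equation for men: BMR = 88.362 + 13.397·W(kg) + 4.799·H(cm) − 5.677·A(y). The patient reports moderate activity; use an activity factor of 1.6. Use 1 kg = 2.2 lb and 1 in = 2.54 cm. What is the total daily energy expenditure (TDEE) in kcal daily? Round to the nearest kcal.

2529 kcal daily

Convert to metric: weight = 209 ÷ 2.2 = 95 kg; height = (4×12 + 11) × 2.54 = 59 × 2.54 = 149.86 cm.
Harris-Benedict: BMR = 88.362 + 13.397(95) + 4.799(149.86) − 5.677(88) = 1580.6791 kcal/day.
TEE = BMR × activity factor = 1580.6791 × 1.6 = 2529.0866 kcal/day.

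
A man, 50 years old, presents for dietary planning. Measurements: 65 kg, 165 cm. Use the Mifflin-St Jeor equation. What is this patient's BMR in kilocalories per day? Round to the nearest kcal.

1436 kilocalories per day

Mifflin-St Jeor (male): BMR = 10(65) + 6.25(165) − 5(50) + 5 = 650 + 1031.25 − 250 + 5 = 1436.25 kcal/day.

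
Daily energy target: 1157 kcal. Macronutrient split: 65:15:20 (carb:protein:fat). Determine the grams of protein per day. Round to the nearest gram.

Protein energy = 15% × 1157 = 173.55 kcal.
At 4 kcal/g: 173.55 ÷ 4 = 43.3875 g.

43 g/day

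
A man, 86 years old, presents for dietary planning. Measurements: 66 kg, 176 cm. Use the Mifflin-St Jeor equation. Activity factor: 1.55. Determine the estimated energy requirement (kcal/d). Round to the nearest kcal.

2069 kcal/d

Mifflin-St Jeor (male): BMR = 10(66) + 6.25(176) − 5(86) + 5 = 660 + 1100 − 430 + 5 = 1335 kcal/day.
TEE = BMR × activity factor = 1335 × 1.55 = 2069.25 kcal/day.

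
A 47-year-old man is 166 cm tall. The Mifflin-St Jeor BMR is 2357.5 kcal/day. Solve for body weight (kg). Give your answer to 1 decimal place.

155.0 kg

2357.5 = 10·W + 6.25(166) − 5(47) + 5
10·W = 2357.5 − 807.5 = 1550, so W = 155 kg.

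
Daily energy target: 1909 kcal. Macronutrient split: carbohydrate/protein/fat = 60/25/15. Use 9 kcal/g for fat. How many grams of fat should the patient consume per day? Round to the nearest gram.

32 g/day

Fat energy = 15% × 1909 = 286.35 kcal.
At 9 kcal/g: 286.35 ÷ 9 = 31.8167 g.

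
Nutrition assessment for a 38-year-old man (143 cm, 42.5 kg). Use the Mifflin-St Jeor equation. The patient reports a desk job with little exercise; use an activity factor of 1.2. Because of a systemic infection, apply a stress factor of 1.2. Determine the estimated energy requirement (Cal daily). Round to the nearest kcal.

Mifflin-St Jeor (male): BMR = 10(42.5) + 6.25(143) − 5(38) + 5 = 425 + 893.75 − 190 + 5 = 1133.75 kcal/day.
TEE = BMR × activity factor = 1133.75 × 1.2 = 1360.5 kcal/day.
Apply stress factor: 1360.5 × 1.2 = 1632.6 kcal/day.

1633 Cal daily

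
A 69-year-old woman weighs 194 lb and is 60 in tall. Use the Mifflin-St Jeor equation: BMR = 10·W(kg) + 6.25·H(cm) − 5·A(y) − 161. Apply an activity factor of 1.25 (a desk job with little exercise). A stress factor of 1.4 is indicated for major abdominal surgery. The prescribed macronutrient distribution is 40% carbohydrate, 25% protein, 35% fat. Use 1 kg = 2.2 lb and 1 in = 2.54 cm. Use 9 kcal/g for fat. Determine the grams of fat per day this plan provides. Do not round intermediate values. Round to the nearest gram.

90 g/day

Convert to metric: weight = 194 ÷ 2.2 = 88.1818 kg; height = 60 × 2.54 = 152.4 cm.
Mifflin-St Jeor (female): BMR = 10(88.1818) + 6.25(152.4) − 5(69) − 161 = 881.8182 + 952.5 − 345 − 161 = 1328.3182 kcal/day.
TEE = 1328.3182 × 1.25 = 1660.3977 kcal/day.
With stress factor 1.4: 1660.3977 × 1.4 = 2324.5568 kcal/day.
Fat energy = 35% × 2324.5568 = 813.5949 kcal.
Fat = 813.5949 ÷ 9 kcal/g = 90.3994 g.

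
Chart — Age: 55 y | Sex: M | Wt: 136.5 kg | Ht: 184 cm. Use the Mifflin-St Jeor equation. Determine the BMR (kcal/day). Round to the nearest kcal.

2245 kcal/day

Mifflin-St Jeor (male): BMR = 10(136.5) + 6.25(184) − 5(55) + 5 = 1365 + 1150 − 275 + 5 = 2245 kcal/day.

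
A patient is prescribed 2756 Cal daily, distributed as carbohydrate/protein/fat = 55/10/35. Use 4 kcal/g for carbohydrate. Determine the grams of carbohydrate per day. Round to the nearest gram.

Carbohydrate energy = 55% × 2756 = 1515.8 kcal.
At 4 kcal/g: 1515.8 ÷ 4 = 378.95 g.

379 g/day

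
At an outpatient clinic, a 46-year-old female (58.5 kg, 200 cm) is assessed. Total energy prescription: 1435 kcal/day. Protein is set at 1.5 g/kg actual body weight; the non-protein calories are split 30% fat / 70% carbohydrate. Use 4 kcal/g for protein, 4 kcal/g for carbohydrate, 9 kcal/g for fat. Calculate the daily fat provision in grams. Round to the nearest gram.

36 g/day

Protein = 1.5 × 58.5 = 87.75 g → 87.75 × 4 = 351 kcal.
Non-protein calories = 1435 − 351 = 1084 kcal.
Fat: 30% × 1084 = 325.2 kcal; carbohydrate: 758.8 kcal.
Fat: 325.2 kcal ÷ 9 kcal/g = 36.1333 g.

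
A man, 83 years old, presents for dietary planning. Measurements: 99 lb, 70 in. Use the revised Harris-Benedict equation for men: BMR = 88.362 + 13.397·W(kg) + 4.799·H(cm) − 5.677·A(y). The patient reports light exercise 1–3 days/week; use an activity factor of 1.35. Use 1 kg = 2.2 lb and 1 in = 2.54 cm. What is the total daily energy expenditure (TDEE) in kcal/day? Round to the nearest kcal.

Convert to metric: weight = 99 ÷ 2.2 = 45 kg; height = 70 × 2.54 = 177.8 cm.
Harris-Benedict: BMR = 88.362 + 13.397(45) + 4.799(177.8) − 5.677(83) = 1073.2982 kcal/day.
TEE = BMR × activity factor = 1073.2982 × 1.35 = 1448.9526 kcal/day.

1449 kcal/day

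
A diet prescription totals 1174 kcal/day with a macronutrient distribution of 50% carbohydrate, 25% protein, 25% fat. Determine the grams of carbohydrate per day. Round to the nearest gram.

147 g/day

Carbohydrate energy = 50% × 1174 = 587 kcal.
At 4 kcal/g: 587 ÷ 4 = 146.75 g.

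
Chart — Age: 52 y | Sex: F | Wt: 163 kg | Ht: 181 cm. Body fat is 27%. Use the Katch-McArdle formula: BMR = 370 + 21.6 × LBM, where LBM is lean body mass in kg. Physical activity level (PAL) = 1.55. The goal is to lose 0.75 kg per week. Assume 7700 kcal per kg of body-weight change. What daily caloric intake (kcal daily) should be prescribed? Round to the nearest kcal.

3732 kcal daily

LBM = 163 × (1 − 0.27) = 118.99 kg. Katch-McArdle: BMR = 370 + 21.6 × 118.99 = 2940.184 kcal/day.
TEE = 2940.184 × 1.55 = 4557.2852 kcal/day.
Required daily deficit = 0.75 × 7700 ÷ 7 = 825 kcal/day.
Target intake = 4557.2852 − 825 = 3732.2852 kcal/day.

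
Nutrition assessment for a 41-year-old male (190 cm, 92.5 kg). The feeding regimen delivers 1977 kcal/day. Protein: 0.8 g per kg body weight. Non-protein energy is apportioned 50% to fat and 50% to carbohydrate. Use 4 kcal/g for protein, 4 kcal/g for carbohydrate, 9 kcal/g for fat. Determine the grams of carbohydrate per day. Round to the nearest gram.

Protein = 0.8 × 92.5 = 74 g → 74 × 4 = 296 kcal.
Non-protein calories = 1977 − 296 = 1681 kcal.
Fat: 50% × 1681 = 840.5 kcal; carbohydrate: 840.5 kcal.
Carbohydrate: 840.5 kcal ÷ 4 kcal/g = 210.125 g.

210 g/day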